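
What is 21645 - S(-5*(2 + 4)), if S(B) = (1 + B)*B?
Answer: 20775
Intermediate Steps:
S(B) = B*(1 + B)
21645 - S(-5*(2 + 4)) = 21645 - (-5*(2 + 4))*(1 - 5*(2 + 4)) = 21645 - (-5*6)*(1 - 5*6) = 21645 - (-30)*(1 - 30) = 21645 - (-30)*(-29) = 21645 - 1*870 = 21645 - 870 = 20775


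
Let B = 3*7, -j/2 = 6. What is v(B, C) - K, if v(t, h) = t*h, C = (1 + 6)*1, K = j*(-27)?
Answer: -177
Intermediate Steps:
j = -12 (j = -2*6 = -12)
B = 21
K = 324 (K = -12*(-27) = 324)
C = 7 (C = 7*1 = 7)
v(t, h) = h*t
v(B, C) - K = 7*21 - 1*324 = 147 - 324 = -177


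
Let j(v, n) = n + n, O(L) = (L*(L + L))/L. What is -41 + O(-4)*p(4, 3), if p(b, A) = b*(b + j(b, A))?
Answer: -361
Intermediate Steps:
O(L) = 2*L (O(L) = (L*(2*L))/L = (2*L²)/L = 2*L)
j(v, n) = 2*n
p(b, A) = b*(b + 2*A)
-41 + O(-4)*p(4, 3) = -41 + (2*(-4))*(4*(4 + 2*3)) = -41 - 32*(4 + 6) = -41 - 32*10 = -41 - 8*40 = -41 - 320 = -361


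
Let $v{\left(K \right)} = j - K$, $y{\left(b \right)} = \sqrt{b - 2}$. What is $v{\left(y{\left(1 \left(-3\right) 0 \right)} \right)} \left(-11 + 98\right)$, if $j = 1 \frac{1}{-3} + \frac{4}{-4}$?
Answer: $-116 - 87 i \sqrt{2} \approx -116.0 - 123.04 i$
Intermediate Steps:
$j = - \frac{4}{3}$ ($j = 1 \left(- \frac{1}{3}\right) + 4 \left(- \frac{1}{4}\right) = - \frac{1}{3} - 1 = - \frac{4}{3} \approx -1.3333$)
$y{\left(b \right)} = \sqrt{-2 + b}$
$v{\left(K \right)} = - \frac{4}{3} - K$
$v{\left(y{\left(1 \left(-3\right) 0 \right)} \right)} \left(-11 + 98\right) = \left(- \frac{4}{3} - \sqrt{-2 + 1 \left(-3\right) 0}\right) \left(-11 + 98\right) = \left(- \frac{4}{3} - \sqrt{-2 - 0}\right) 87 = \left(- \frac{4}{3} - \sqrt{-2 + 0}\right) 87 = \left(- \frac{4}{3} - \sqrt{-2}\right) 87 = \left(- \frac{4}{3} - i \sqrt{2}\right) 87 = -116 - 87 i \sqrt{2}$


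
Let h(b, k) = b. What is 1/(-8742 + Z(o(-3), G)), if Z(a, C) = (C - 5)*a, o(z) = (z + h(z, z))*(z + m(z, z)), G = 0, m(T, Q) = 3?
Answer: -1/8742 ≈ -0.00011439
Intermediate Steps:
o(z) = 2*z*(3 + z) (o(z) = (z + z)*(z + 3) = (2*z)*(3 + z) = 2*z*(3 + z))
Z(a, C) = a*(-5 + C) (Z(a, C) = (-5 + C)*a = a*(-5 + C))
1/(-8742 + Z(o(-3), G)) = 1/(-8742 + (2*(-3)*(3 - 3))*(-5 + 0)) = 1/(-8742 + (2*(-3)*0)*(-5)) = 1/(-8742 + 0*(-5)) = 1/(-8742 + 0) = 1/(-8742) = -1/8742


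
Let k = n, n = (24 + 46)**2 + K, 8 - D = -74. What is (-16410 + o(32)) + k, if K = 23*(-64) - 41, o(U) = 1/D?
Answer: -1067885/82 ≈ -13023.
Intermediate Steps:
D = 82 (D = 8 - 1*(-74) = 8 + 74 = 82)
o(U) = 1/82
K = -1513 (K = -1472 - 41 = -1513)
n = 3387 (n = (24 + 46)**2 - 1513 = 70**2 - 1513 = 4900 - 1513 = 3387)
k = 3387
(-16410 + o(32)) + k = (-16410 + 1/82) + 3387 = -1345619/82 + 3387 = -1067885/82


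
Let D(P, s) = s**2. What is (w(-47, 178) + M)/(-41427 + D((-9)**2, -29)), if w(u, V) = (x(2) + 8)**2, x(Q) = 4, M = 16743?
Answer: -1299/3122 ≈ -0.41608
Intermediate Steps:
w(u, V) = 144 (w(u, V) = (4 + 8)**2 = 12**2 = 144)
(w(-47, 178) + M)/(-41427 + D((-9)**2, -29)) = (144 + 16743)/(-41427 + (-29)**2) = 16887/(-41427 + 841) = 16887/(-40586) = 16887*(-1/40586) = -1299/3122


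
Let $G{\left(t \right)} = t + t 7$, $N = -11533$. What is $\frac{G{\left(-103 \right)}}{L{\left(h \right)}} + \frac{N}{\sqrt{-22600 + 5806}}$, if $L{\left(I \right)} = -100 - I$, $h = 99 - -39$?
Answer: $\frac{412}{119} + \frac{11533 i \sqrt{1866}}{5598} \approx 3.4622 + 88.995 i$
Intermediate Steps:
$G{\left(t \right)} = 8 t$ ($G{\left(t \right)} = t + 7 t = 8 t$)
$h = 138$ ($h = 99 + 39 = 138$)
$\frac{G{\left(-103 \right)}}{L{\left(h \right)}} + \frac{N}{\sqrt{-22600 + 5806}} = \frac{8 \left(-103\right)}{-100 - 138} - \frac{11533}{\sqrt{-22600 + 5806}} = - \frac{824}{-100 - 138} - \frac{11533}{\sqrt{-16794}} = - \frac{824}{-238} - \frac{11533}{3 i \sqrt{1866}} = \left(-824\right) \left(- \frac{1}{238}\right) - 11533 \left(- \frac{i \sqrt{1866}}{5598}\right) = \frac{412}{119} + \frac{11533 i \sqrt{1866}}{5598}$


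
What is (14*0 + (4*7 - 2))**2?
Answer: 676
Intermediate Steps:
(14*0 + (4*7 - 2))**2 = (0 + (28 - 2))**2 = (0 + 26)**2 = 26**2 = 676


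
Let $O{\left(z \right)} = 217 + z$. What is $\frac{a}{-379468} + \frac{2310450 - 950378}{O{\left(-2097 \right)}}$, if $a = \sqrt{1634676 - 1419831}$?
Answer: $- \frac{170009}{235} - \frac{\sqrt{214845}}{379468} \approx -723.44$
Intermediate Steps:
$a = \sqrt{214845} \approx 463.51$
$\frac{a}{-379468} + \frac{2310450 - 950378}{O{\left(-2097 \right)}} = \frac{\sqrt{214845}}{-379468} + \frac{2310450 - 950378}{217 - 2097} = \sqrt{214845} \left(- \frac{1}{379468}\right) + \frac{1360072}{-1880} = - \frac{\sqrt{214845}}{379468} + 1360072 \left(- \frac{1}{1880}\right) = - \frac{\sqrt{214845}}{379468} - \frac{170009}{235} = - \frac{170009}{235} - \frac{\sqrt{214845}}{379468}$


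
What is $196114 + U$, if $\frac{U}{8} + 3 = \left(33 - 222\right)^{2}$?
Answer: $481858$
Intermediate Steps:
$U = 285744$ ($U = -24 + 8 \left(33 - 222\right)^{2} = -24 + 8 \left(-189\right)^{2} = -24 + 8 \cdot 35721 = -24 + 285768 = 285744$)
$196114 + U = 196114 + 285744 = 481858$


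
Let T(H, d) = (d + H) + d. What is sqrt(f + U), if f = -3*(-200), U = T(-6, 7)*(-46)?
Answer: 2*sqrt(58) ≈ 15.232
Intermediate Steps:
T(H, d) = H + 2*d (T(H, d) = (H + d) + d = H + 2*d)
U = -368 (U = (-6 + 2*7)*(-46) = (-6 + 14)*(-46) = 8*(-46) = -368)
f = 600
sqrt(f + U) = sqrt(600 - 368) = sqrt(232) = 2*sqrt(58)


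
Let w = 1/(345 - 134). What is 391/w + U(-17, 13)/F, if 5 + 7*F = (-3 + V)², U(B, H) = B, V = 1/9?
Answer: 22348132/271 ≈ 82465.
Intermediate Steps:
V = ⅑ ≈ 0.11111
F = 271/567 (F = -5/7 + (-3 + ⅑)²/7 = -5/7 + (-26/9)²/7 = -5/7 + (⅐)*(676/81) = -5/7 + 676/567 = 271/567 ≈ 0.47795)
w = 1/211 ≈ 0.0047393
391/w + U(-17, 13)/F = 391/(1/211) - 17/271/567 = 391*211 - 17*567/271 = 82501 - 9639/271 = 22348132/271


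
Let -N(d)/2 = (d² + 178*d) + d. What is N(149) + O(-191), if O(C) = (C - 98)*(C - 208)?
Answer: 17567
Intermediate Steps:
N(d) = -358*d - 2*d² (N(d) = -2*((d² + 178*d) + d) = -2*(d² + 179*d) = -358*d - 2*d²)
O(C) = (-208 + C)*(-98 + C) (O(C) = (-98 + C)*(-208 + C) = (-208 + C)*(-98 + C))
N(149) + O(-191) = -2*149*(179 + 149) + (20384 + (-191)² - 306*(-191)) = -2*149*328 + (20384 + 36481 + 58446) = -97744 + 115311 = 17567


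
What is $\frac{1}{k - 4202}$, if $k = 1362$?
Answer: $- \frac{1}{2840} \approx -0.00035211$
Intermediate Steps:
$\frac{1}{k - 4202} = \frac{1}{1362 - 4202} = \frac{1}{-2840} = - \frac{1}{2840}$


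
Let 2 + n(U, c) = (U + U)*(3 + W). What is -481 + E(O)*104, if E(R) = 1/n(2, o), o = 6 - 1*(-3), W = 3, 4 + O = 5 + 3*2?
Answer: -5239/11 ≈ -476.27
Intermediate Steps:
O = 7 (O = -4 + (5 + 3*2) = -4 + (5 + 6) = -4 + 11 = 7)
o = 9 (o = 6 + 3 = 9)
n(U, c) = -2 + 12*U (n(U, c) = -2 + (U + U)*(3 + 3) = -2 + (2*U)*6 = -2 + 12*U)
E(R) = 1/22 (E(R) = 1/(-2 + 12*2) = 1/(-2 + 24) = 1/22)
-481 + E(O)*104 = -481 + (1/22)*104 = -481 + 52/11 = -5239/11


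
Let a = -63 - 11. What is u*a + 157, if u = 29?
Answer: -1989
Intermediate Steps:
a = -74
u*a + 157 = 29*(-74) + 157 = -2146 + 157 = -1989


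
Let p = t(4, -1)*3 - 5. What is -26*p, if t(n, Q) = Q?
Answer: 208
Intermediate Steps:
p = -8 (p = -1*3 - 5 = -3 - 5 = -8)
-26*p = -26*(-8) = 208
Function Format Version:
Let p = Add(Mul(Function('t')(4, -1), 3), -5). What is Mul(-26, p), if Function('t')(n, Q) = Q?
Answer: 208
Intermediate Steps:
p = -8 (p = Add(Mul(-1, 3), -5) = Add(-3, -5) = -8)
Mul(-26, p) = Mul(-26, -8) = 208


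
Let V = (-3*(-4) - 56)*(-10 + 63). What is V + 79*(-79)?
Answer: -8573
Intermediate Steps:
V = -2332 (V = (12 - 56)*53 = -44*53 = -2332)
V + 79*(-79) = -2332 + 79*(-79) = -2332 - 6241 = -8573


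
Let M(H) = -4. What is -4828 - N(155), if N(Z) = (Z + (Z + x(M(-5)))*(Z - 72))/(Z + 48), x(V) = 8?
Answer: -993768/203 ≈ -4895.4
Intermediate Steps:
N(Z) = (Z + (-72 + Z)*(8 + Z))/(48 + Z) (N(Z) = (Z + (Z + 8)*(Z - 72))/(Z + 48) = (Z + (8 + Z)*(-72 + Z))/(48 + Z) = (Z + (-72 + Z)*(8 + Z))/(48 + Z))
-4828 - N(155) = -4828 - (-576 + 155² - 63*155)/(48 + 155) = -4828 - (-576 + 24025 - 9765)/203 = -4828 - 13684/203 = -993768/203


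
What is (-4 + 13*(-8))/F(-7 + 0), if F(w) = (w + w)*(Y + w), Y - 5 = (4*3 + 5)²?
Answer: 54/2009 ≈ 0.026879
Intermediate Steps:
Y = 294 (Y = 5 + (4*3 + 5)² = 5 + (12 + 5)² = 5 + 17² = 5 + 289 = 294)
F(w) = 2*w*(294 + w) (F(w) = (w + w)*(294 + w) = (2*w)*(294 + w) = 2*w*(294 + w))
(-4 + 13*(-8))/F(-7 + 0) = (-4 + 13*(-8))/((2*(-7 + 0)*(294 + (-7 + 0)))) = (-4 - 104)/((2*(-7)*(294 - 7))) = -108/(2*(-7)*287) = -108/(-4018) = -108*(-1/4018) = 54/2009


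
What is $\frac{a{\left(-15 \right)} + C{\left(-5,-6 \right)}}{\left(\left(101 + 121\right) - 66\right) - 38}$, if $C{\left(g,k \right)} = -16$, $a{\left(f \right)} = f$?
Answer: $- \frac{31}{118} \approx -0.26271$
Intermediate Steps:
$\frac{a{\left(-15 \right)} + C{\left(-5,-6 \right)}}{\left(\left(101 + 121\right) - 66\right) - 38} = \frac{-15 - 16}{\left(\left(101 + 121\right) - 66\right) - 38} = - \frac{31}{\left(222 - 66\right) - 38} = - \frac{31}{156 - 38} = - \frac{31}{118}$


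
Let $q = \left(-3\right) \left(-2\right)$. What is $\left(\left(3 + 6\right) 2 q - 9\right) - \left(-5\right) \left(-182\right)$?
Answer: $-811$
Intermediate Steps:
$q = 6$
$\left(\left(3 + 6\right) 2 q - 9\right) - \left(-5\right) \left(-182\right) = \left(\left(3 + 6\right) 2 \cdot 6 - 9\right) - \left(-5\right) \left(-182\right) = \left(9 \cdot 2 \cdot 6 - 9\right) - 910 = \left(18 \cdot 6 - 9\right) - 910 = \left(108 - 9\right) - 910 = 99 - 910 = -811$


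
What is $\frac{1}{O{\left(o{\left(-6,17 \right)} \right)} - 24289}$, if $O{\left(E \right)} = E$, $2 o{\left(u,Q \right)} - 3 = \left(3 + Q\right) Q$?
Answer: $- \frac{2}{48235} \approx -4.1464 \cdot 10^{-5}$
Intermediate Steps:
$o{\left(u,Q \right)} = \frac{3}{2} + \frac{Q \left(3 + Q\right)}{2}$ ($o{\left(u,Q \right)} = \frac{3}{2} + \frac{\left(3 + Q\right) Q}{2} = \frac{3}{2} + \frac{Q \left(3 + Q\right)}{2}$)
$\frac{1}{O{\left(o{\left(-6,17 \right)} \right)} - 24289} = \frac{1}{\left(\frac{3}{2} + \frac{17^{2}}{2} + \frac{3}{2} \cdot 17\right) - 24289} = \frac{1}{\left(\frac{3}{2} + \frac{1}{2} \cdot 289 + \frac{51}{2}\right) - 24289} = \frac{1}{\left(\frac{3}{2} + \frac{289}{2} + \frac{51}{2}\right) - 24289} = \frac{1}{\frac{343}{2} - 24289} = \frac{1}{- \frac{48235}{2}} = - \frac{2}{48235}$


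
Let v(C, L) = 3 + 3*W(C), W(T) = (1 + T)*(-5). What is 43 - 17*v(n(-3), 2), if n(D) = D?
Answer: -518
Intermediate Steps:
W(T) = -5 - 5*T
v(C, L) = -12 - 15*C (v(C, L) = 3 + 3*(-5 - 5*C) = 3 + (-15 - 15*C) = -12 - 15*C)
43 - 17*v(n(-3), 2) = 43 - 17*(-12 - 15*(-3)) = 43 - 17*(-12 + 45) = 43 - 17*33 = 43 - 561 = -518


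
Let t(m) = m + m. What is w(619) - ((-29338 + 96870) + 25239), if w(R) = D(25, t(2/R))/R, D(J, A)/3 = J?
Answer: -57425174/619 ≈ -92771.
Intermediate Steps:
t(m) = 2*m
D(J, A) = 3*J
w(R) = 75/R (w(R) = (3*25)/R = 75/R)
w(619) - ((-29338 + 96870) + 25239) = 75/619 - ((-29338 + 96870) + 25239) = 75*(1/619) - (67532 + 25239) = 75/619 - 1*92771 = 75/619 - 92771 = -57425174/619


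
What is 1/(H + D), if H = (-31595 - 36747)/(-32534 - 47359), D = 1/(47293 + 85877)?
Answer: 3546450270/3033728011 ≈ 1.1690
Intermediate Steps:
D = 1/133170 ≈ 7.5092e-6
H = 68342/79893 (H = -68342/(-79893) = -68342*(-1/79893) = 68342/79893 ≈ 0.85542)
1/(H + D) = 1/(68342/79893 + 1/133170) = 1/(3033728011/3546450270) = 3546450270/3033728011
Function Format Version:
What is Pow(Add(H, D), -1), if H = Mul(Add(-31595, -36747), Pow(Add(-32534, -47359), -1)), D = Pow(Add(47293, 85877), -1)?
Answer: Rational(3546450270, 3033728011) ≈ 1.1690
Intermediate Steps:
D = Rational(1, 133170) (D = Pow(133170, -1) = Rational(1, 133170) ≈ 7.5092e-6)
H = Rational(68342, 79893) (H = Mul(-68342, Pow(-79893, -1)) = Mul(-68342, Rational(-1, 79893)) = Rational(68342, 79893) ≈ 0.85542)
Pow(Add(H, D), -1) = Pow(Add(Rational(68342, 79893), Rational(1, 133170)), -1) = Pow(Rational(3033728011, 3546450270), -1) = Rational(3546450270, 3033728011)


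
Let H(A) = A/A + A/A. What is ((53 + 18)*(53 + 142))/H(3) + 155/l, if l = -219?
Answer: 3031745/438 ≈ 6921.8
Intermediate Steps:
H(A) = 2 (H(A) = 1 + 1 = 2)
((53 + 18)*(53 + 142))/H(3) + 155/l = ((53 + 18)*(53 + 142))/2 + 155/(-219) = (71*195)*(½) + 155*(-1/219) = 13845*(½) - 155/219 = 13845/2 - 155/219 = 3031745/438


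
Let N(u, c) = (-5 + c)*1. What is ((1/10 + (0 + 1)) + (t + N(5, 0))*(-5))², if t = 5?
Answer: 121/100 ≈ 1.2100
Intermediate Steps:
N(u, c) = -5 + c
((1/10 + (0 + 1)) + (t + N(5, 0))*(-5))² = ((1/10 + (0 + 1)) + (5 + (-5 + 0))*(-5))² = ((⅒ + 1) + (5 - 5)*(-5))² = (11/10 + 0*(-5))² = (11/10 + 0)² = (11/10)² = 121/100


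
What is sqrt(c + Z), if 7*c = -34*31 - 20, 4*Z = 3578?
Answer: 5*sqrt(5810)/14 ≈ 27.223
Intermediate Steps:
Z = 1789/2 (Z = (1/4)*3578 = 1789/2 ≈ 894.50)
c = -1074/7 (c = (-34*31 - 20)/7 = (-1054 - 20)/7 = (1/7)*(-1074) = -1074/7 ≈ -153.43)
sqrt(c + Z) = sqrt(-1074/7 + 1789/2) = sqrt(10375/14) = 5*sqrt(5810)/14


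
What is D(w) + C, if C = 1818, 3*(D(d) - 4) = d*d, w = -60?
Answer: 3022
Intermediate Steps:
D(d) = 4 + d²/3 (D(d) = 4 + (d*d)/3 = 4 + d²/3)
D(w) + C = (4 + (⅓)*(-60)²) + 1818 = (4 + (⅓)*3600) + 1818 = (4 + 1200) + 1818 = 1204 + 1818 = 3022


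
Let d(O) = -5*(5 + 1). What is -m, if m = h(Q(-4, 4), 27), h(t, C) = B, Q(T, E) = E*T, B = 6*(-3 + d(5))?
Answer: 198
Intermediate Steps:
d(O) = -30 (d(O) = -5*6 = -30)
B = -198 (B = 6*(-3 - 30) = 6*(-33) = -198)
h(t, C) = -198
m = -198
-m = -1*(-198) = 198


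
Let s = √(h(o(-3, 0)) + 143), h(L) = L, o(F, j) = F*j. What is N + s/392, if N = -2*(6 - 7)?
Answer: 2 + √143/392 ≈ 2.0305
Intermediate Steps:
s = √143 (s = √(-3*0 + 143) = √(0 + 143) = √143 ≈ 11.958)
N = 2 (N = -2*(-1) = 2)
N + s/392 = 2 + √143/392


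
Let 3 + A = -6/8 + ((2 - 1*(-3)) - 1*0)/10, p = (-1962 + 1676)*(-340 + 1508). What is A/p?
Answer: 1/102784 ≈ 9.7291e-6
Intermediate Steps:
p = -334048 (p = -286*1168 = -334048)
A = -13/4 (A = -3 + (-6/8 + ((2 - 1*(-3)) - 1*0)/10) = -3 + (-6*1/8 + ((2 + 3) + 0)*(1/10)) = -3 + (-3/4 + (5 + 0)*(1/10)) = -3 + (-3/4 + 5*(1/10)) = -3 + (-3/4 + 1/2) = -3 - 1/4 = -13/4 ≈ -3.2500)
A/p = -13/4/(-334048) = -1/334048*(-13/4) = 1/102784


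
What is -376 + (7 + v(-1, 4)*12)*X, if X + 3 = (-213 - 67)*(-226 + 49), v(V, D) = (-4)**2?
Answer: 9861467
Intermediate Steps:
v(V, D) = 16
X = 49557 (X = -3 + (-213 - 67)*(-226 + 49) = -3 - 280*(-177) = -3 + 49560 = 49557)
-376 + (7 + v(-1, 4)*12)*X = -376 + (7 + 16*12)*49557 = -376 + (7 + 192)*49557 = -376 + 199*49557 = -376 + 9861843 = 9861467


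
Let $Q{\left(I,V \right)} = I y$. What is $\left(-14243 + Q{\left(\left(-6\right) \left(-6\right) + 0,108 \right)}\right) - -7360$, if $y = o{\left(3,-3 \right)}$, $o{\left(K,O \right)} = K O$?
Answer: $-7207$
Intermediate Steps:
$y = -9$ ($y = 3 \left(-3\right) = -9$)
$Q{\left(I,V \right)} = - 9 I$ ($Q{\left(I,V \right)} = I \left(-9\right) = - 9 I$)
$\left(-14243 + Q{\left(\left(-6\right) \left(-6\right) + 0,108 \right)}\right) - -7360 = \left(-14243 - 9 \left(\left(-6\right) \left(-6\right) + 0\right)\right) - -7360 = \left(-14243 - 9 \left(36 + 0\right)\right) + \left(-8321 + 15681\right) = \left(-14243 - 324\right) + 7360 = -14567 + 7360 = -7207$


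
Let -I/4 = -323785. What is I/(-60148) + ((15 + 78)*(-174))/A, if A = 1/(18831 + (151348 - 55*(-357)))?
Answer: -4198836421751/1367 ≈ -3.0716e+9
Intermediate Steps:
I = 1295140 (I = -4*(-323785) = 1295140)
A = 1/189814 (A = 1/(18831 + (151348 + 19635)) = 1/(18831 + 170983) = 1/189814 ≈ 5.2683e-6)
I/(-60148) + ((15 + 78)*(-174))/A = 1295140/(-60148) + ((15 + 78)*(-174))/(1/189814) = 1295140*(-1/60148) + (93*(-174))*189814 = -29435/1367 - 16182*189814 = -29435/1367 - 3071570148 = -4198836421751/1367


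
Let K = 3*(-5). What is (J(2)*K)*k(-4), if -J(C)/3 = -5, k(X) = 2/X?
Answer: 225/2 ≈ 112.50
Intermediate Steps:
K = -15
J(C) = 15 (J(C) = -3*(-5) = 15)
(J(2)*K)*k(-4) = (15*(-15))*(2/(-4)) = -450*(-1)/4 = -225*(-½) = 225/2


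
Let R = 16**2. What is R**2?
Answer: 65536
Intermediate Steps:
R = 256
R**2 = 256**2 = 65536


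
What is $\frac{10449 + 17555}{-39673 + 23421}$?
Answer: $- \frac{7001}{4063} \approx -1.7231$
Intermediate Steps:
$\frac{10449 + 17555}{-39673 + 23421} = \frac{28004}{-16252} = 28004 \left(- \frac{1}{16252}\right) = - \frac{7001}{4063}$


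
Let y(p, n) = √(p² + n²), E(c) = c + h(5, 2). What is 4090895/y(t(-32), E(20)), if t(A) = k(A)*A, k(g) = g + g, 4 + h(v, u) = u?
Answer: 4090895*√1048657/2097314 ≈ 1997.4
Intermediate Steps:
h(v, u) = -4 + u
E(c) = -2 + c (E(c) = c + (-4 + 2) = c - 2 = -2 + c)
k(g) = 2*g
t(A) = 2*A² (t(A) = (2*A)*A = 2*A²)
y(p, n) = √(n² + p²)
4090895/y(t(-32), E(20)) = 4090895/(√((-2 + 20)² + (2*(-32)²)²)) = 4090895/(√(18² + (2*1024)²)) = 4090895/(√(324 + 2048²)) = 4090895/(√(324 + 4194304)) = 4090895/(√4194628) = 4090895/((2*√1048657)) = 4090895*(√1048657/2097314) = 4090895*√1048657/2097314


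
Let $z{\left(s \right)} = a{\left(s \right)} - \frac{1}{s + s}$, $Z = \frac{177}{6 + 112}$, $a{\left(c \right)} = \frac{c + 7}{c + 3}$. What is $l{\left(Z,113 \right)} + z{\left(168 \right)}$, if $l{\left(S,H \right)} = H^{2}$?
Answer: $\frac{244571431}{19152} \approx 12770.0$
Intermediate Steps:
$a{\left(c \right)} = \frac{7 + c}{3 + c}$
$Z = \frac{3}{2}$ ($Z = \frac{177}{118} = 177 \cdot \frac{1}{118} = \frac{3}{2} \approx 1.5$)
$z{\left(s \right)} = - \frac{1}{2 s} + \frac{7 + s}{3 + s}$ ($z{\left(s \right)} = \frac{7 + s}{3 + s} - \frac{1}{s + s} = \frac{7 + s}{3 + s} - \frac{1}{2 s} = - \frac{1}{2 s} + \frac{7 + s}{3 + s}$)
$l{\left(Z,113 \right)} + z{\left(168 \right)} = 113^{2} + \frac{-3 - 168 + 2 \cdot 168 \left(7 + 168\right)}{2 \cdot 168 \left(3 + 168\right)} = 12769 + \frac{1}{2} \cdot \frac{1}{168} \cdot \frac{1}{171} \left(-3 - 168 + 2 \cdot 168 \cdot 175\right) = 12769 + \frac{1}{2} \cdot \frac{1}{168} \cdot \frac{1}{171} \left(-3 - 168 + 58800\right) = 12769 + \frac{1}{2} \cdot \frac{1}{168} \cdot \frac{1}{171} \cdot 58629 = 12769 + \frac{19543}{19152} = \frac{244571431}{19152}$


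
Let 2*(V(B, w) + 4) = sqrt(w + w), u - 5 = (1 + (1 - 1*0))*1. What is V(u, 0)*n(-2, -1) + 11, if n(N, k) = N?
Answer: 19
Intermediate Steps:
u = 7 (u = 5 + (1 + (1 - 1*0))*1 = 5 + (1 + (1 + 0))*1 = 5 + (1 + 1)*1 = 5 + 2*1 = 5 + 2 = 7)
V(B, w) = -4 + sqrt(2)*sqrt(w)/2 (V(B, w) = -4 + sqrt(w + w)/2 = -4 + sqrt(2*w)/2 = -4 + (sqrt(2)*sqrt(w))/2 = -4 + sqrt(2)*sqrt(w)/2)
V(u, 0)*n(-2, -1) + 11 = (-4 + sqrt(2)*sqrt(0)/2)*(-2) + 11 = (-4 + (1/2)*sqrt(2)*0)*(-2) + 11 = (-4 + 0)*(-2) + 11 = -4*(-2) + 11 = 8 + 11 = 19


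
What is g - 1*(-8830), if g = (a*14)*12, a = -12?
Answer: 6814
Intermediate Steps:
g = -2016 (g = -12*14*12 = -168*12 = -2016)
g - 1*(-8830) = -2016 - 1*(-8830) = -2016 + 8830 = 6814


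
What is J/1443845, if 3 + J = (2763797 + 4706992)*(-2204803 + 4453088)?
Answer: 16796462846862/1443845 ≈ 1.1633e+7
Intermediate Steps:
J = 16796462846862 (J = -3 + (2763797 + 4706992)*(-2204803 + 4453088) = -3 + 7470789*2248285 = -3 + 16796462846865 = 16796462846862)
J/1443845 = 16796462846862/1443845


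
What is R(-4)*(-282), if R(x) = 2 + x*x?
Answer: -5076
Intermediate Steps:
R(x) = 2 + x²
R(-4)*(-282) = (2 + (-4)²)*(-282) = (2 + 16)*(-282) = 18*(-282) = -5076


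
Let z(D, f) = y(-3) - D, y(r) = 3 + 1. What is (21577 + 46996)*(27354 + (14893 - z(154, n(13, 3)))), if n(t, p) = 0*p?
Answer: 2907289481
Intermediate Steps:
y(r) = 4
n(t, p) = 0
z(D, f) = 4 - D
(21577 + 46996)*(27354 + (14893 - z(154, n(13, 3)))) = (21577 + 46996)*(27354 + (14893 - (4 - 1*154))) = 68573*(27354 + (14893 - (4 - 154))) = 68573*(27354 + (14893 - 1*(-150))) = 68573*(27354 + (14893 + 150)) = 68573*(27354 + 15043) = 68573*42397 = 2907289481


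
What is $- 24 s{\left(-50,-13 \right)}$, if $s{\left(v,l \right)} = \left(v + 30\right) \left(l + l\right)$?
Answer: $-12480$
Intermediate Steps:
$s{\left(v,l \right)} = 2 l \left(30 + v\right)$ ($s{\left(v,l \right)} = \left(30 + v\right) 2 l = 2 l \left(30 + v\right)$)
$- 24 s{\left(-50,-13 \right)} = - 24 \cdot 2 \left(-13\right) \left(30 - 50\right) = - 24 \cdot 2 \left(-13\right) \left(-20\right) = \left(-24\right) 520 = -12480$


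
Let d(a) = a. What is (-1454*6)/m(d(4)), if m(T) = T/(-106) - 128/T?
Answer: 77062/283 ≈ 272.30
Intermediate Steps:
m(T) = -128/T - T/106 (m(T) = T*(-1/106) - 128/T = -T/106 - 128/T = -128/T - T/106)
(-1454*6)/m(d(4)) = (-1454*6)/(-128/4 - 1/106*4) = -8724/(-128*¼ - 2/53) = -8724/(-32 - 2/53) = -8724/(-1698/53) = -8724*(-53/1698) = 77062/283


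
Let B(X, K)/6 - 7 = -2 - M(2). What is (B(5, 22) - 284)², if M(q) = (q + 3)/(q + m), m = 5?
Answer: 3268864/49 ≈ 66712.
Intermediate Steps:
M(q) = (3 + q)/(5 + q) (M(q) = (q + 3)/(q + 5) = (3 + q)/(5 + q))
B(X, K) = 180/7 (B(X, K) = 42 + 6*(-2 - (3 + 2)/(5 + 2)) = 42 + 6*(-2 - 5/7) = 42 + 6*(-19/7) = 42 - 114/7 = 180/7)
(B(5, 22) - 284)² = (180/7 - 284)² = (-1808/7)² = 3268864/49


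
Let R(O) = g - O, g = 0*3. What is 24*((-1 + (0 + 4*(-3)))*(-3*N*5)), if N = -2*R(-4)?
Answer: -37440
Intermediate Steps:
g = 0
R(O) = -O (R(O) = 0 - O = -O)
N = -8 (N = -(-2)*(-4) = -2*4 = -8)
24*((-1 + (0 + 4*(-3)))*(-3*N*5)) = 24*((-1 + (0 + 4*(-3)))*(-3*(-8)*5)) = 24*((-1 + (0 - 12))*(24*5)) = 24*((-1 - 12)*120) = 24*(-13*120) = 24*(-1560) = -37440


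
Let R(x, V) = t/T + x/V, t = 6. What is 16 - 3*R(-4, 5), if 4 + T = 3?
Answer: 182/5 ≈ 36.400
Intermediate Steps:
T = -1 (T = -4 + 3 = -1)
R(x, V) = -6 + x/V (R(x, V) = 6/(-1) + x/V = 6*(-1) + x/V = -6 + x/V)
16 - 3*R(-4, 5) = 16 - 3*(-6 - 4/5) = 16 - 3*(-34/5) = 16 + 102/5 = 182/5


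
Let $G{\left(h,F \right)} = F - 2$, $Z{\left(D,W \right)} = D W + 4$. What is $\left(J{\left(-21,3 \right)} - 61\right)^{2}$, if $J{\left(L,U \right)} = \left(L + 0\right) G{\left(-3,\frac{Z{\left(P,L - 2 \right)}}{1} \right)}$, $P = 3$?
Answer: $1811716$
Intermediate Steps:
$Z{\left(D,W \right)} = 4 + D W$
$G{\left(h,F \right)} = -2 + F$
$J{\left(L,U \right)} = L \left(-4 + 3 L\right)$ ($J{\left(L,U \right)} = \left(L + 0\right) \left(-2 + \frac{4 + 3 \left(L - 2\right)}{1}\right) = L \left(-2 + \left(4 + 3 \left(-2 + L\right)\right) 1\right) = L \left(-2 + \left(4 + \left(-6 + 3 L\right)\right) 1\right) = L \left(-2 + \left(-2 + 3 L\right) 1\right) = L \left(-2 + \left(-2 + 3 L\right)\right) = L \left(-4 + 3 L\right)$)
$\left(J{\left(-21,3 \right)} - 61\right)^{2} = \left(- 21 \left(-4 + 3 \left(-21\right)\right) - 61\right)^{2} = \left(- 21 \left(-4 - 63\right) - 61\right)^{2} = \left(\left(-21\right) \left(-67\right) - 61\right)^{2} = \left(1407 - 61\right)^{2} = 1346^{2} = 1811716$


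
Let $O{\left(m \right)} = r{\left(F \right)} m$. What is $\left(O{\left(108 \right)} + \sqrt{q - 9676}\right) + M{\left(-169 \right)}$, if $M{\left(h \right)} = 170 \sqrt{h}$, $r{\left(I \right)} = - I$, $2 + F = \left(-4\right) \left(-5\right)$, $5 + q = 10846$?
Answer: $-1944 + \sqrt{1165} + 2210 i \approx -1909.9 + 2210.0 i$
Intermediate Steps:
$q = 10841$ ($q = -5 + 10846 = 10841$)
$F = 18$ ($F = -2 - -20 = -2 + 20 = 18$)
$O{\left(m \right)} = - 18 m$ ($O{\left(m \right)} = \left(-1\right) 18 m = - 18 m$)
$\left(O{\left(108 \right)} + \sqrt{q - 9676}\right) + M{\left(-169 \right)} = \left(\left(-18\right) 108 + \sqrt{10841 - 9676}\right) + 170 \sqrt{-169} = \left(-1944 + \sqrt{1165}\right) + 170 \cdot 13 i = \left(-1944 + \sqrt{1165}\right) + 2210 i = -1944 + \sqrt{1165} + 2210 i$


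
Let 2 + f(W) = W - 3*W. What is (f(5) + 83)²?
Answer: 5041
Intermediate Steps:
f(W) = -2 - 2*W (f(W) = -2 + (W - 3*W) = -2 - 2*W)
(f(5) + 83)² = ((-2 - 2*5) + 83)² = ((-2 - 10) + 83)² = (-12 + 83)² = 71² = 5041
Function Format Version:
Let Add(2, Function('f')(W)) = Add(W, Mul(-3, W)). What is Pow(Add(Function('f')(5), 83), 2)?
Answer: 5041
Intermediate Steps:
Function('f')(W) = Add(-2, Mul(-2, W)) (Function('f')(W) = Add(-2, Add(W, Mul(-3, W))) = Add(-2, Mul(-2, W)))
Pow(Add(Function('f')(5), 83), 2) = Pow(Add(Add(-2, Mul(-2, 5)), 83), 2) = Pow(Add(Add(-2, -10), 83), 2) = Pow(Add(-12, 83), 2) = Pow(71, 2) = 5041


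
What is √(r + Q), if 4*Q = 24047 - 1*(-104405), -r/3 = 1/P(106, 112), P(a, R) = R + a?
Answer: √1526137558/218 ≈ 179.20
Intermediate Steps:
r = -3/218 (r = -3/(112 + 106) = -3/218 ≈ -0.013761)
Q = 32113 (Q = (24047 - 1*(-104405))/4 = (24047 + 104405)/4 = (¼)*128452 = 32113)
√(r + Q) = √(-3/218 + 32113) = √(7000631/218) = √1526137558/218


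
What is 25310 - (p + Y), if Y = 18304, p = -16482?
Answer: 23488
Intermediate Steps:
25310 - (p + Y) = 25310 - (-16482 + 18304) = 25310 - 1*1822 = 25310 - 1822 = 23488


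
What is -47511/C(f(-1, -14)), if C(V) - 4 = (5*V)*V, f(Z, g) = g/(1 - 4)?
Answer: -427599/1016 ≈ -420.87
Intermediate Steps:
f(Z, g) = -g/3 (f(Z, g) = g/(-3) = g*(-1/3) = -g/3)
C(V) = 4 + 5*V**2 (C(V) = 4 + (5*V)*V = 4 + 5*V**2)
-47511/C(f(-1, -14)) = -47511/(4 + 5*(-1/3*(-14))**2) = -47511/(4 + 5*(14/3)**2) = -47511/(4 + 5*(196/9)) = -47511/(4 + 980/9) = -47511/1016/9 = -47511*9/1016 = -427599/1016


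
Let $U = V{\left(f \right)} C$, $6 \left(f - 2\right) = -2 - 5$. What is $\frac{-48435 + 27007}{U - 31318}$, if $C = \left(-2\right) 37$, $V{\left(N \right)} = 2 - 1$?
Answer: $\frac{5357}{7848} \approx 0.68259$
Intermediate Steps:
$f = \frac{5}{6}$ ($f = 2 + \frac{-2 - 5}{6} = 2 + \frac{1}{6} \left(-7\right) = 2 - \frac{7}{6} = \frac{5}{6} \approx 0.83333$)
$V{\left(N \right)} = 1$
$C = -74$
$U = -74$ ($U = 1 \left(-74\right) = -74$)
$\frac{-48435 + 27007}{U - 31318} = \frac{-48435 + 27007}{-74 - 31318} = - \frac{21428}{-31392} = \left(-21428\right) \left(- \frac{1}{31392}\right) = \frac{5357}{7848}$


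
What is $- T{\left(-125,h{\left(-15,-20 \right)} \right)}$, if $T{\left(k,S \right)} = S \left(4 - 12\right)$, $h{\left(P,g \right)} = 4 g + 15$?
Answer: $-520$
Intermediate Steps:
$h{\left(P,g \right)} = 15 + 4 g$
$T{\left(k,S \right)} = - 8 S$ ($T{\left(k,S \right)} = S \left(-8\right) = - 8 S$)
$- T{\left(-125,h{\left(-15,-20 \right)} \right)} = - \left(-8\right) \left(15 + 4 \left(-20\right)\right) = - \left(-8\right) \left(15 - 80\right) = - \left(-8\right) \left(-65\right) = \left(-1\right) 520 = -520$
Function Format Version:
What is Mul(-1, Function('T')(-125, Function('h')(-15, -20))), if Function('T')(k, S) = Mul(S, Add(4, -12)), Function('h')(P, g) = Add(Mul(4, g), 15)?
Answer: -520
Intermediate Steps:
Function('h')(P, g) = Add(15, Mul(4, g))
Function('T')(k, S) = Mul(-8, S) (Function('T')(k, S) = Mul(S, -8) = Mul(-8, S))
Mul(-1, Function('T')(-125, Function('h')(-15, -20))) = Mul(-1, Mul(-8, Add(15, Mul(4, -20)))) = Mul(-1, Mul(-8, Add(15, -80))) = Mul(-1, Mul(-8, -65)) = Mul(-1, 520) = -520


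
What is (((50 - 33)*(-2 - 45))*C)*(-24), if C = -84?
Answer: -1610784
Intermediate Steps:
(((50 - 33)*(-2 - 45))*C)*(-24) = (((50 - 33)*(-2 - 45))*(-84))*(-24) = ((17*(-47))*(-84))*(-24) = -799*(-84)*(-24) = 67116*(-24) = -1610784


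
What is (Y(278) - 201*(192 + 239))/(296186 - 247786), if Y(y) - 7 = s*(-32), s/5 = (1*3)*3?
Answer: -5504/3025 ≈ -1.8195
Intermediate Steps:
s = 45 (s = 5*((1*3)*3) = 5*(3*3) = 5*9 = 45)
Y(y) = -1433 (Y(y) = 7 + 45*(-32) = 7 - 1440 = -1433)
(Y(278) - 201*(192 + 239))/(296186 - 247786) = (-1433 - 201*(192 + 239))/(296186 - 247786) = (-1433 - 201*431)/48400 = (-1433 - 86631)*(1/48400) = -88064*1/48400 = -5504/3025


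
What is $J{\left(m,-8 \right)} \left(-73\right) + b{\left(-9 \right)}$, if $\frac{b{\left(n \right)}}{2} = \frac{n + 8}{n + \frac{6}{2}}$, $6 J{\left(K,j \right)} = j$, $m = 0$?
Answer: $\frac{293}{3} \approx 97.667$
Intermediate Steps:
$J{\left(K,j \right)} = \frac{j}{6}$
$b{\left(n \right)} = \frac{2 \left(8 + n\right)}{3 + n}$ ($b{\left(n \right)} = 2 \frac{n + 8}{n + \frac{6}{2}} = 2 \frac{8 + n}{n + 6 \cdot \frac{1}{2}} = 2 \frac{8 + n}{n + 3} = 2 \frac{8 + n}{3 + n} = \frac{2 \left(8 + n\right)}{3 + n}$)
$J{\left(m,-8 \right)} \left(-73\right) + b{\left(-9 \right)} = \frac{1}{6} \left(-8\right) \left(-73\right) + \frac{2 \left(8 - 9\right)}{3 - 9} = \left(- \frac{4}{3}\right) \left(-73\right) + 2 \frac{1}{-6} \left(-1\right) = \frac{292}{3} + 2 \left(- \frac{1}{6}\right) \left(-1\right) = \frac{292}{3} + \frac{1}{3} = \frac{293}{3}$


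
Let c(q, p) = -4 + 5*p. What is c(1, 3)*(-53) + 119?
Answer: -464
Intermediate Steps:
c(1, 3)*(-53) + 119 = (-4 + 5*3)*(-53) + 119 = (-4 + 15)*(-53) + 119 = 11*(-53) + 119 = -583 + 119 = -464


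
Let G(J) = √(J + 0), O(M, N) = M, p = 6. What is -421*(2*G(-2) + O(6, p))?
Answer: -2526 - 842*I*√2 ≈ -2526.0 - 1190.8*I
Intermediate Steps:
G(J) = √J
-421*(2*G(-2) + O(6, p)) = -421*(2*√(-2) + 6) = -421*(2*(I*√2) + 6) = -421*(2*I*√2 + 6) = -421*(6 + 2*I*√2) = -2526 - 842*I*√2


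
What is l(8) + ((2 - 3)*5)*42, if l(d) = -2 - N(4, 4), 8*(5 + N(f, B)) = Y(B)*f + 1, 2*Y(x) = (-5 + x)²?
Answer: -1659/8 ≈ -207.38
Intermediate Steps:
Y(x) = (-5 + x)²/2
N(f, B) = -39/8 + f*(-5 + B)²/16 (N(f, B) = -5 + (((-5 + B)²/2)*f + 1)/8 = -5 + (f*(-5 + B)²/2 + 1)/8 = -5 + (1 + f*(-5 + B)²/2)/8 = -5 + (⅛ + f*(-5 + B)²/16) = -39/8 + f*(-5 + B)²/16)
l(d) = 21/8 (l(d) = -2 - (-39/8 + (1/16)*4*(-5 + 4)²) = -2 - (-39/8 + (1/16)*4*(-1)²) = -2 - (-39/8 + (1/16)*4*1) = -2 - (-39/8 + ¼) = -2 - 1*(-37/8) = -2 + 37/8 = 21/8)
l(8) + ((2 - 3)*5)*42 = 21/8 + ((2 - 3)*5)*42 = 21/8 - 1*5*42 = 21/8 - 5*42 = 21/8 - 210 = -1659/8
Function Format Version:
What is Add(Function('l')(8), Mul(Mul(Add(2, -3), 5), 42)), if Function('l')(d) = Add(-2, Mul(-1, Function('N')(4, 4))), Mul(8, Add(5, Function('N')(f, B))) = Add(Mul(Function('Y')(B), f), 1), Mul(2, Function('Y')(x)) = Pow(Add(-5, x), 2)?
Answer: Rational(-1659, 8) ≈ -207.38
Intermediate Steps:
Function('Y')(x) = Mul(Rational(1, 2), Pow(Add(-5, x), 2))
Function('N')(f, B) = Add(Rational(-39, 8), Mul(Rational(1, 16), f, Pow(Add(-5, B), 2))) (Function('N')(f, B) = Add(-5, Mul(Rational(1, 8), Add(Mul(Mul(Rational(1, 2), Pow(Add(-5, B), 2)), f), 1))) = Add(-5, Mul(Rational(1, 8), Add(Mul(Rational(1, 2), f, Pow(Add(-5, B), 2)), 1))) = Add(-5, Mul(Rational(1, 8), Add(1, Mul(Rational(1, 2), f, Pow(Add(-5, B), 2))))) = Add(-5, Add(Rational(1, 8), Mul(Rational(1, 16), f, Pow(Add(-5, B), 2)))) = Add(Rational(-39, 8), Mul(Rational(1, 16), f, Pow(Add(-5, B), 2))))
Function('l')(d) = Rational(21, 8) (Function('l')(d) = Add(-2, Mul(-1, Add(Rational(-39, 8), Mul(Rational(1, 16), 4, Pow(Add(-5, 4), 2))))) = Add(-2, Mul(-1, Add(Rational(-39, 8), Mul(Rational(1, 16), 4, Pow(-1, 2))))) = Add(-2, Mul(-1, Add(Rational(-39, 8), Mul(Rational(1, 16), 4, 1)))) = Add(-2, Mul(-1, Add(Rational(-39, 8), Rational(1, 4)))) = Add(-2, Mul(-1, Rational(-37, 8))) = Add(-2, Rational(37, 8)) = Rational(21, 8))
Add(Function('l')(8), Mul(Mul(Add(2, -3), 5), 42)) = Add(Rational(21, 8), Mul(Mul(Add(2, -3), 5), 42)) = Add(Rational(21, 8), Mul(Mul(-1, 5), 42)) = Add(Rational(21, 8), Mul(-5, 42)) = Add(Rational(21, 8), -210) = Rational(-1659, 8)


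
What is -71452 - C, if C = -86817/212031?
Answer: -5049984065/70677 ≈ -71452.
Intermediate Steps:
C = -28939/70677 (C = -86817*1/212031 = -28939/70677 ≈ -0.40945)
-71452 - C = -71452 - 1*(-28939/70677) = -71452 + 28939/70677 = -5049984065/70677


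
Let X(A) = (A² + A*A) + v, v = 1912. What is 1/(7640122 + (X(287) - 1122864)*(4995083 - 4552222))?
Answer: -1/423462248132 ≈ -2.3615e-12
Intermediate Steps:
X(A) = 1912 + 2*A² (X(A) = (A² + A*A) + 1912 = (A² + A²) + 1912 = 2*A² + 1912 = 1912 + 2*A²)
1/(7640122 + (X(287) - 1122864)*(4995083 - 4552222)) = 1/(7640122 + ((1912 + 2*287²) - 1122864)*(4995083 - 4552222)) = 1/(7640122 + ((1912 + 2*82369) - 1122864)*442861) = 1/(7640122 + ((1912 + 164738) - 1122864)*442861) = 1/(7640122 + (166650 - 1122864)*442861) = 1/(7640122 - 956214*442861) = 1/(7640122 - 423469888254) = 1/(-423462248132) = -1/423462248132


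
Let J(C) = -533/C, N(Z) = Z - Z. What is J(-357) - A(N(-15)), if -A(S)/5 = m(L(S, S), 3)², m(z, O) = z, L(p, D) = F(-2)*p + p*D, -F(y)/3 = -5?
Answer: 533/357 ≈ 1.4930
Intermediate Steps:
F(y) = 15 (F(y) = -3*(-5) = 15)
N(Z) = 0
L(p, D) = 15*p + D*p (L(p, D) = 15*p + p*D = 15*p + D*p)
A(S) = -5*S²*(15 + S)²
J(-357) - A(N(-15)) = -533/(-357) - (-5)*0²*(15 + 0)² = -533*(-1/357) - (-5)*0*15² = 533/357 - (-5)*0*225 = 533/357 - 1*0 = 533/357 + 0 = 533/357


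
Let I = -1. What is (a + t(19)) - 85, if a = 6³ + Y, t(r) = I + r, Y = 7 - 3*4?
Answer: 144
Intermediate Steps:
Y = -5 (Y = 7 - 12 = -5)
t(r) = -1 + r
a = 211 (a = 6³ - 5 = 216 - 5 = 211)
(a + t(19)) - 85 = (211 + (-1 + 19)) - 85 = (211 + 18) - 85 = 229 - 85 = 144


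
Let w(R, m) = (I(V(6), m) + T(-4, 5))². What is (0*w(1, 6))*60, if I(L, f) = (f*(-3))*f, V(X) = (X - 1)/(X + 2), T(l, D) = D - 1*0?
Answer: 0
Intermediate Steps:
T(l, D) = D (T(l, D) = D + 0 = D)
V(X) = (-1 + X)/(2 + X)
I(L, f) = -3*f² (I(L, f) = (-3*f)*f = -3*f²)
w(R, m) = (5 - 3*m²)² (w(R, m) = (-3*m² + 5)² = (5 - 3*m²)²)
(0*w(1, 6))*60 = (0*(-5 + 3*6²)²)*60 = (0*(-5 + 3*36)²)*60 = (0*(-5 + 108)²)*60 = (0*103²)*60 = (0*10609)*60 = 0*60 = 0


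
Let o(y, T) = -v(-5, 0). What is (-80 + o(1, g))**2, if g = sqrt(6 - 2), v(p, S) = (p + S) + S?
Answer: 5625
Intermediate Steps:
v(p, S) = p + 2*S (v(p, S) = (S + p) + S = p + 2*S)
g = 2 (g = sqrt(4) = 2)
o(y, T) = 5 (o(y, T) = -(-5 + 2*0) = -(-5 + 0) = -1*(-5) = 5)
(-80 + o(1, g))**2 = (-80 + 5)**2 = (-75)**2 = 5625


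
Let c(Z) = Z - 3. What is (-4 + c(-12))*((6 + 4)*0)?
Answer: 0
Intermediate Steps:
c(Z) = -3 + Z
(-4 + c(-12))*((6 + 4)*0) = (-4 + (-3 - 12))*((6 + 4)*0) = (-4 - 15)*(10*0) = -19*0 = 0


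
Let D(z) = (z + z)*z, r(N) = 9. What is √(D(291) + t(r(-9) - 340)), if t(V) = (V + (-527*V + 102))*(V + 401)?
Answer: √12363922 ≈ 3516.2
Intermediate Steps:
D(z) = 2*z² (D(z) = (2*z)*z = 2*z²)
t(V) = (102 - 526*V)*(401 + V) (t(V) = (V + (102 - 527*V))*(401 + V) = (102 - 526*V)*(401 + V))
√(D(291) + t(r(-9) - 340)) = √(2*291² + (40902 - 210824*(9 - 340) - 526*(9 - 340)²)) = √(2*84681 + (40902 - 210824*(-331) - 526*(-331)²)) = √(169362 + (40902 + 69782744 - 526*109561)) = √(169362 + (40902 + 69782744 - 57629086)) = √(169362 + 12194560) = √12363922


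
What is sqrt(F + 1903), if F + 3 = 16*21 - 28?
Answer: 4*sqrt(138) ≈ 46.989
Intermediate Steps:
F = 305 (F = -3 + (16*21 - 28) = -3 + (336 - 28) = -3 + 308 = 305)
sqrt(F + 1903) = sqrt(305 + 1903) = sqrt(2208) = 4*sqrt(138)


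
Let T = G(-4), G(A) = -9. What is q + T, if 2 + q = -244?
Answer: -255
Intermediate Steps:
T = -9
q = -246 (q = -2 - 244 = -246)
q + T = -246 - 9 = -255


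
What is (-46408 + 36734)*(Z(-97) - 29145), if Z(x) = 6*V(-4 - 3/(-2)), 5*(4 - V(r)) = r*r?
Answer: 281789109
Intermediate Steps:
V(r) = 4 - r²/5 (V(r) = 4 - r*r/5 = 4 - r²/5)
Z(x) = 33/2 (Z(x) = 6*(4 - (-4 - 3/(-2))²/5) = 6*(4 - (-4 - 3*(-½))²/5) = 6*(4 - (-4 + 3/2)²/5) = 6*(4 - (-5/2)²/5) = 6*(4 - ⅕*25/4) = 6*(4 - 5/4) = 6*(11/4) = 33/2)
(-46408 + 36734)*(Z(-97) - 29145) = (-46408 + 36734)*(33/2 - 29145) = -9674*(-58257/2) = 281789109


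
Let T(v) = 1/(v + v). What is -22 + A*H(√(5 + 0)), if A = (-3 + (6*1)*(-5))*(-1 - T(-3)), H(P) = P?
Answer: -22 + 55*√5/2 ≈ 39.492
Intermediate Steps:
T(v) = 1/(2*v)
A = 55/2 (A = (-3 + (6*1)*(-5))*(-1 - 1/(2*(-3))) = (-3 + 6*(-5))*(-1 - (-1)/(2*3)) = (-3 - 30)*(-1 - 1*(-⅙)) = -33*(-1 + ⅙) = -33*(-⅚) = 55/2 ≈ 27.500)
-22 + A*H(√(5 + 0)) = -22 + 55*√(5 + 0)/2 = -22 + 55*√5/2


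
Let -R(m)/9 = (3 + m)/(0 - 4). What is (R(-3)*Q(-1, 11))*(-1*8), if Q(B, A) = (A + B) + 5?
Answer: 0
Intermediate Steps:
Q(B, A) = 5 + A + B
R(m) = 27/4 + 9*m/4 (R(m) = -9*(3 + m)/(0 - 4) = -9*(3 + m)/(-4) = -9*(3 + m)*(-1)/4 = -9*(-3/4 - m/4) = 27/4 + 9*m/4)
(R(-3)*Q(-1, 11))*(-1*8) = ((27/4 + (9/4)*(-3))*(5 + 11 - 1))*(-1*8) = ((27/4 - 27/4)*15)*(-8) = (0*15)*(-8) = 0*(-8) = 0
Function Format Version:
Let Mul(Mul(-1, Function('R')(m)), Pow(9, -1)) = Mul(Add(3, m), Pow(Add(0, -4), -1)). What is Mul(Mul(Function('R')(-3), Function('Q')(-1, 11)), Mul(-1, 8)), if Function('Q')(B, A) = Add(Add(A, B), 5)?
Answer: 0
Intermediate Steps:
Function('Q')(B, A) = Add(5, A, B)
Function('R')(m) = Add(Rational(27, 4), Mul(Rational(9, 4), m)) (Function('R')(m) = Mul(-9, Mul(Add(3, m), Pow(Add(0, -4), -1))) = Mul(-9, Mul(Add(3, m), Pow(-4, -1))) = Mul(-9, Mul(Add(3, m), Rational(-1, 4))) = Mul(-9, Add(Rational(-3, 4), Mul(Rational(-1, 4), m))) = Add(Rational(27, 4), Mul(Rational(9, 4), m)))
Mul(Mul(Function('R')(-3), Function('Q')(-1, 11)), Mul(-1, 8)) = Mul(Mul(Add(Rational(27, 4), Mul(Rational(9, 4), -3)), Add(5, 11, -1)), Mul(-1, 8)) = Mul(Mul(Add(Rational(27, 4), Rational(-27, 4)), 15), -8) = Mul(Mul(0, 15), -8) = Mul(0, -8) = 0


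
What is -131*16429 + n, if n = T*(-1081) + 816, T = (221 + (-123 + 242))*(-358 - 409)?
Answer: 279751797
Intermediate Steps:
T = -260780 (T = (221 + 119)*(-767) = 340*(-767) = -260780)
n = 281903996 (n = -260780*(-1081) + 816 = 281903180 + 816 = 281903996)
-131*16429 + n = -131*16429 + 281903996 = -2152199 + 281903996 = 279751797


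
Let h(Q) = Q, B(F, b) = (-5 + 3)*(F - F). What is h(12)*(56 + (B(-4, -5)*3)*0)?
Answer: 672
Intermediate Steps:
B(F, b) = 0 (B(F, b) = -2*0 = 0)
h(12)*(56 + (B(-4, -5)*3)*0) = 12*(56 + (0*3)*0) = 12*(56 + 0*0) = 12*(56 + 0) = 12*56 = 672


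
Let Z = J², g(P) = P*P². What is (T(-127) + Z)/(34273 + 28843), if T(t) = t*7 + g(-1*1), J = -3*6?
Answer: -283/31558 ≈ -0.0089676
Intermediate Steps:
g(P) = P³
J = -18
Z = 324 (Z = (-18)² = 324)
T(t) = -1 + 7*t (T(t) = t*7 + (-1*1)³ = 7*t + (-1)³ = 7*t - 1 = -1 + 7*t)
(T(-127) + Z)/(34273 + 28843) = ((-1 + 7*(-127)) + 324)/(34273 + 28843) = ((-1 - 889) + 324)/63116 = (-890 + 324)*(1/63116) = -566*1/63116 = -283/31558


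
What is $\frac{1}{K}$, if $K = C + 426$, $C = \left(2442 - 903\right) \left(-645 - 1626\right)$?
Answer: $- \frac{1}{3494643} \approx -2.8615 \cdot 10^{-7}$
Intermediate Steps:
$C = -3495069$ ($C = 1539 \left(-2271\right) = -3495069$)
$K = -3494643$ ($K = -3495069 + 426 = -3494643$)
$\frac{1}{K} = \frac{1}{-3494643} = - \frac{1}{3494643}$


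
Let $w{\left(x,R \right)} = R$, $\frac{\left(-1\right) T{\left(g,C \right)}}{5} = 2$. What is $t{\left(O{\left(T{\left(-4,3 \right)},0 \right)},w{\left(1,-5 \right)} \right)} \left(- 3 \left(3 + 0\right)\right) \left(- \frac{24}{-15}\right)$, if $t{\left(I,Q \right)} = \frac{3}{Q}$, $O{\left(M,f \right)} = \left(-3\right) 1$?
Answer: $\frac{216}{25} \approx 8.64$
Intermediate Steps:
$T{\left(g,C \right)} = -10$ ($T{\left(g,C \right)} = \left(-5\right) 2 = -10$)
$O{\left(M,f \right)} = -3$
$t{\left(O{\left(T{\left(-4,3 \right)},0 \right)},w{\left(1,-5 \right)} \right)} \left(- 3 \left(3 + 0\right)\right) \left(- \frac{24}{-15}\right) = \frac{3}{-5} \left(- 3 \left(3 + 0\right)\right) \left(- \frac{24}{-15}\right) = 3 \left(- \frac{1}{5}\right) \left(\left(-3\right) 3\right) \left(\left(-24\right) \left(- \frac{1}{15}\right)\right) = \left(- \frac{3}{5}\right) \left(-9\right) \frac{8}{5} = \frac{27}{5} \cdot \frac{8}{5} = \frac{216}{25}$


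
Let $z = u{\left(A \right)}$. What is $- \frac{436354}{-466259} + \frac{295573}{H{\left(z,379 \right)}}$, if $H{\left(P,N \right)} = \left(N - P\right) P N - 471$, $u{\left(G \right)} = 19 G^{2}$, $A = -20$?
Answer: $\frac{9075749990764927}{9697892930423589} \approx 0.93585$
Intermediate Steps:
$z = 7600$ ($z = 19 \left(-20\right)^{2} = 19 \cdot 400 = 7600$)
$H{\left(P,N \right)} = -471 + N P \left(N - P\right)$ ($H{\left(P,N \right)} = P \left(N - P\right) N - 471 = N P \left(N - P\right) - 471 = -471 + N P \left(N - P\right)$)
$- \frac{436354}{-466259} + \frac{295573}{H{\left(z,379 \right)}} = - \frac{436354}{-466259} + \frac{295573}{-471 + 7600 \cdot 379^{2} - 379 \cdot 7600^{2}} = \left(-436354\right) \left(- \frac{1}{466259}\right) + \frac{295573}{-471 + 7600 \cdot 143641 - 379 \cdot 57760000} = \frac{436354}{466259} + \frac{295573}{-471 + 1091671600 - 21891040000} = \frac{436354}{466259} + \frac{295573}{-20799368871} = \frac{436354}{466259} + 295573 \left(- \frac{1}{20799368871}\right) = \frac{436354}{466259} - \frac{295573}{20799368871} = \frac{9075749990764927}{9697892930423589}$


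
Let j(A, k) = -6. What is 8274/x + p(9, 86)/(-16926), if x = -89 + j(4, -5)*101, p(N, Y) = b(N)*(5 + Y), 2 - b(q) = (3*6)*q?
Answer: -713882/64635 ≈ -11.045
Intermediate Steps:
b(q) = 2 - 18*q (b(q) = 2 - 3*6*q = 2 - 18*q)
p(N, Y) = (2 - 18*N)*(5 + Y)
x = -695 (x = -89 - 6*101 = -89 - 606 = -695)
8274/x + p(9, 86)/(-16926) = 8274/(-695) - 2*(-1 + 9*9)*(5 + 86)/(-16926) = 8274*(-1/695) - 2*(-1 + 81)*91*(-1/16926) = -8274/695 - 2*80*91*(-1/16926) = -8274/695 - 14560*(-1/16926) = -8274/695 + 80/93 = -713882/64635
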